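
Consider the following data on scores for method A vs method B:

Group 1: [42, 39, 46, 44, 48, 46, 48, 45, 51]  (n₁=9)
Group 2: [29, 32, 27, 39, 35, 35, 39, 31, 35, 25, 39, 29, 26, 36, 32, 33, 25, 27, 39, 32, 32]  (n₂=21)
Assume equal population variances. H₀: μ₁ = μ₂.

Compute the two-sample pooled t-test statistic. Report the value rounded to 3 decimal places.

test statistic = 7.534

x̄₁=45.444, s₁=3.539, n₁=9
x̄₂=32.238, s₂=4.700, n₂=21
s_p² = [8·3.539² + 20·4.700²]/28 = 19.3583
SE = √(s_p²·(1/9+1/21)) = 1.7529
t = (45.444−32.238)/1.7529 = 7.5339
df = 28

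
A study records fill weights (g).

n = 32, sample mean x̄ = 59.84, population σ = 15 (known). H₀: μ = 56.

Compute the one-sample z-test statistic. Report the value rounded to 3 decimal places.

test statistic = 1.448

SE = σ/√n = 15/√32 = 2.6517
z = (x̄−μ₀)/SE = (59.84−56)/2.6517 = 1.4482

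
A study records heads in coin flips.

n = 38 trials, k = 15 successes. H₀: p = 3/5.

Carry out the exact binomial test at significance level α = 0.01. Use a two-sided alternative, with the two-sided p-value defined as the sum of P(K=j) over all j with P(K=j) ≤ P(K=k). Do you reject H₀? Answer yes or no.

reject H₀: no

Exact binomial: n=38, k=15, p₀=3/5=0.6000
P(X=j) = C(n,j)·p₀^j·(1−p₀)^(n−j); p = Σ P(X=j) over j with P(X=j) ≤ P(X=15)
p-value (two-sided) = 0.01237
At α=0.01: p ≥ α → fail to reject H₀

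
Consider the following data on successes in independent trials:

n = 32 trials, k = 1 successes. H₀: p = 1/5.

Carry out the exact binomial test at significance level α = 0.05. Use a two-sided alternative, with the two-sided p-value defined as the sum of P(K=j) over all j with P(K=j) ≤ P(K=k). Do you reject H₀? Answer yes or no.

Exact binomial: n=32, k=1, p₀=1/5=0.2000
P(X=j) = C(n,j)·p₀^j·(1−p₀)^(n−j); p = Σ P(X=j) over j with P(X=j) ≤ P(X=1)
p-value (two-sided) = 0.01318
At α=0.05: p < α → reject H₀

reject H₀: yes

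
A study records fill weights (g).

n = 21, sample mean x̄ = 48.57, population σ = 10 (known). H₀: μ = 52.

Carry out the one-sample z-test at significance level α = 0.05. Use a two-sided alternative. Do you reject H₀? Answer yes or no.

reject H₀: no

SE = σ/√n = 10/√21 = 2.1822
z = (x̄−μ₀)/SE = (48.57−52)/2.1822 = -1.5718
p-value (two-sided) = 0.11599
At α=0.05: p ≥ α → fail to reject H₀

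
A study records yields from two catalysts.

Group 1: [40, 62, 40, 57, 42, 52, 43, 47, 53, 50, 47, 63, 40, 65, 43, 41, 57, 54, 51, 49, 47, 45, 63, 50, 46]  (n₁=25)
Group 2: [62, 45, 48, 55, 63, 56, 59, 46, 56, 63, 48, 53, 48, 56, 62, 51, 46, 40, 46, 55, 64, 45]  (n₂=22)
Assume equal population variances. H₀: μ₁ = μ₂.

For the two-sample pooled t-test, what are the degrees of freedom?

degrees of freedom = 45

df = n₁ + n₂ − 2 = 25 + 22 − 2 = 45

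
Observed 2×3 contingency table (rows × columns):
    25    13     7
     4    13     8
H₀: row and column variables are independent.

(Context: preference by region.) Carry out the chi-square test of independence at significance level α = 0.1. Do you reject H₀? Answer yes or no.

Row totals [45, 25], col totals [29, 26, 15], n=70
χ² = (25−18.64)²/18.64 + (13−16.71)²/16.71 + (7−9.64)²/9.64 + (4−10.36)²/10.36 + (13−9.29)²/9.29 + (8−5.36)²/5.36 = 10.4090
df = 2
p-value (upper-tail) = 0.00549
At α=0.1: p < α → reject H₀

reject H₀: yes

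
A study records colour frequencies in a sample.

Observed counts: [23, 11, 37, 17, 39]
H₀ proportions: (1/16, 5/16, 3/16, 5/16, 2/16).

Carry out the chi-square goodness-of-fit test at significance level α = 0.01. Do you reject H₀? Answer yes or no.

reject H₀: yes

n = 127; E_i = n·p_i = [7.94, 39.69, 23.81, 39.69, 15.88]
χ² = (23−7.94)²/7.94 + (11−39.69)²/39.69 + (37−23.81)²/23.81 + (17−39.69)²/39.69 + (39−15.88)²/15.88 = 103.2782
df = 4
p-value (upper-tail) = 0.00000
At α=0.01: p < α → reject H₀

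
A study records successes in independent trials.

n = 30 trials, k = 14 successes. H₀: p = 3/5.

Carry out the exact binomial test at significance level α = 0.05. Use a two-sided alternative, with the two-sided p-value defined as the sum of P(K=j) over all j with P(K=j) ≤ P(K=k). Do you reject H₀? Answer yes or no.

reject H₀: no

Exact binomial: n=30, k=14, p₀=3/5=0.6000
P(X=j) = C(n,j)·p₀^j·(1−p₀)^(n−j); p = Σ P(X=j) over j with P(X=j) ≤ P(X=14)
p-value (two-sided) = 0.14058
At α=0.05: p ≥ α → fail to reject H₀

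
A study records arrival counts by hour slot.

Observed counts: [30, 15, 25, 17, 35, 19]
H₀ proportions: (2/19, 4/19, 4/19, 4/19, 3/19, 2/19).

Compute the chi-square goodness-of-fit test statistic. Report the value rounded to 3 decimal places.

n = 141; E_i = n·p_i = [14.84, 29.68, 29.68, 29.68, 22.26, 14.84]
χ² = (30−14.84)²/14.84 + (15−29.68)²/29.68 + (25−29.68)²/29.68 + (17−29.68)²/29.68 + (35−22.26)²/22.26 + (19−14.84)²/14.84 = 37.3552
df = 5

test statistic = 37.355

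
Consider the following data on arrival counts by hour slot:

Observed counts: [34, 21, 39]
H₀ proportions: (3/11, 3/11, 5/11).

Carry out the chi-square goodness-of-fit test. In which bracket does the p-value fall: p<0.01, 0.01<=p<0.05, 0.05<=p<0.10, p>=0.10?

n = 94; E_i = n·p_i = [25.64, 25.64, 42.73]
χ² = (34−25.64)²/25.64 + (21−25.64)²/25.64 + (39−42.73)²/42.73 = 3.8922
df = 2
p-value (upper-tail) = 0.14283
→ bracket: p>=0.10

p-value bracket: p>=0.10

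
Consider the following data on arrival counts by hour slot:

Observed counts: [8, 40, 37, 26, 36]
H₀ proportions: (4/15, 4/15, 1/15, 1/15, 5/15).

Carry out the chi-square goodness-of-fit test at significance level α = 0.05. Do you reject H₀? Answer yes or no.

n = 147; E_i = n·p_i = [39.20, 39.20, 9.80, 9.80, 49.00]
χ² = (8−39.20)²/39.20 + (40−39.20)²/39.20 + (37−9.80)²/9.80 + (26−9.80)²/9.80 + (36−49.00)²/49.00 = 130.5714
df = 4
p-value (upper-tail) = 0.00000
At α=0.05: p < α → reject H₀

reject H₀: yes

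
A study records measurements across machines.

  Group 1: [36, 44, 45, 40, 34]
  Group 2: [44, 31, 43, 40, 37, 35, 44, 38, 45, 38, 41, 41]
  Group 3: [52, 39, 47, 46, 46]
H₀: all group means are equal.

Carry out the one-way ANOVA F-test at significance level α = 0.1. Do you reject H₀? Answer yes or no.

reject H₀: yes

Group means [39.80, 39.75, 46.00], grand mean 41.182
SSB = Σnᵢ(x̄ᵢ−x̄)² = 150.223; SSW = ΣΣ(x−x̄ᵢ)² = 369.050
MSB = 150.223/2 = 75.1114; MSW = 369.050/19 = 19.4237
F = MSB/MSW = 3.8670
df = (2, 19)
p-value (upper-tail) = 0.03900
At α=0.1: p < α → reject H₀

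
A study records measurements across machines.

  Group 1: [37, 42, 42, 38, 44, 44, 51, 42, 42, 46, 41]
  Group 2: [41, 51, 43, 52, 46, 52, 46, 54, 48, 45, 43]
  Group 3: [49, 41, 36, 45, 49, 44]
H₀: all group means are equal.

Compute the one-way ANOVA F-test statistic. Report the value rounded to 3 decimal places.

test statistic = 3.505

Group means [42.64, 47.36, 44.00], grand mean 44.786
SSB = Σnᵢ(x̄ᵢ−x̄)² = 127.623; SSW = ΣΣ(x−x̄ᵢ)² = 455.091
MSB = 127.623/2 = 63.8117; MSW = 455.091/25 = 18.2036
F = MSB/MSW = 3.5054
df = (2, 25)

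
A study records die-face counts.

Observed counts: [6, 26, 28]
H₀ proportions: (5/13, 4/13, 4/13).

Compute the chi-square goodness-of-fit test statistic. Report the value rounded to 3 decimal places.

n = 60; E_i = n·p_i = [23.08, 18.46, 18.46]
χ² = (6−23.08)²/23.08 + (26−18.46)²/18.46 + (28−18.46)²/18.46 = 20.6433
df = 2

test statistic = 20.643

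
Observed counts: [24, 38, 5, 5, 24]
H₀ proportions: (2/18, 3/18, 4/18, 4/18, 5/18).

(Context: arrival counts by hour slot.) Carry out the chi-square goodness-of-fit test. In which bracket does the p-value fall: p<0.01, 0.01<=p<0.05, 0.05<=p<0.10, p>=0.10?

n = 96; E_i = n·p_i = [10.67, 16.00, 21.33, 21.33, 26.67]
χ² = (24−10.67)²/10.67 + (38−16.00)²/16.00 + (5−21.33)²/21.33 + (5−21.33)²/21.33 + (24−26.67)²/26.67 = 72.1937
df = 4
p-value (upper-tail) = 0.00000
→ bracket: p<0.01

p-value bracket: p<0.01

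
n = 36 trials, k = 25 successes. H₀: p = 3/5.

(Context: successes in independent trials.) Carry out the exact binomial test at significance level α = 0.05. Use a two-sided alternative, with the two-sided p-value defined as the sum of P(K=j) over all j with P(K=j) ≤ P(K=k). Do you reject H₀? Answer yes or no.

reject H₀: no

Exact binomial: n=36, k=25, p₀=3/5=0.6000
P(X=j) = C(n,j)·p₀^j·(1−p₀)^(n−j); p = Σ P(X=j) over j with P(X=j) ≤ P(X=25)
p-value (two-sided) = 0.30799
At α=0.05: p ≥ α → fail to reject H₀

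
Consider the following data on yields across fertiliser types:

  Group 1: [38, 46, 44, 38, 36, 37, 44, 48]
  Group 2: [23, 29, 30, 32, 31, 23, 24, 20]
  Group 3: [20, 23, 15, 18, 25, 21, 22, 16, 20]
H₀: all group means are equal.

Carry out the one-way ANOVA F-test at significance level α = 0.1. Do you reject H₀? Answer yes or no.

reject H₀: yes

Group means [41.38, 26.50, 20.00], grand mean 28.920
SSB = Σnᵢ(x̄ᵢ−x̄)² = 2003.965; SSW = ΣΣ(x−x̄ᵢ)² = 375.875
MSB = 2003.965/2 = 1001.9825; MSW = 375.875/22 = 17.0852
F = MSB/MSW = 58.6461
df = (2, 22)
p-value (upper-tail) = 0.00000
At α=0.1: p < α → reject H₀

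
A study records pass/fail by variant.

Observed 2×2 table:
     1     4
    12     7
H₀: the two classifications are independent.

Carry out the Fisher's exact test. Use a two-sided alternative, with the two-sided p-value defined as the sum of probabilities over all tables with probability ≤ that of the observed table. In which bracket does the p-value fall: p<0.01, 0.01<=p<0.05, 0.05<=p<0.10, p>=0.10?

Margins: r₁=5, r₂=19, c₁=13, c₂=11, n=24
p_obs = C(5,1)·C(19,12)/C(24,13); sum pmf over tables with pmf ≤ p_obs
p-value (two-sided) = 0.14208
→ bracket: p>=0.10

p-value bracket: p>=0.10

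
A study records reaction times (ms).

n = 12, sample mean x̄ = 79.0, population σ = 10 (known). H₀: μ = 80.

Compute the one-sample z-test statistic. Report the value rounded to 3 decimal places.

test statistic = -0.346

SE = σ/√n = 10/√12 = 2.8868
z = (x̄−μ₀)/SE = (79.0−80)/2.8868 = -0.3464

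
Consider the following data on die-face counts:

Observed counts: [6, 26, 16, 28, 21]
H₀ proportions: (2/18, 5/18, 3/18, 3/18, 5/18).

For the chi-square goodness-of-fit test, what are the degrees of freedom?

df = k − 1 = 5 − 1 = 4

degrees of freedom = 4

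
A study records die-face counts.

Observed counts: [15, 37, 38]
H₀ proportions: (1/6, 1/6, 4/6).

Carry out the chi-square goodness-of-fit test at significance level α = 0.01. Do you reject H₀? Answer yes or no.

n = 90; E_i = n·p_i = [15.00, 15.00, 60.00]
χ² = (15−15.00)²/15.00 + (37−15.00)²/15.00 + (38−60.00)²/60.00 = 40.3333
df = 2
p-value (upper-tail) = 0.00000
At α=0.01: p < α → reject H₀

reject H₀: yes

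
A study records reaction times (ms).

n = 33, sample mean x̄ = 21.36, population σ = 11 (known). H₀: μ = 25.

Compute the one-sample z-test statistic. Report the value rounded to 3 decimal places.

SE = σ/√n = 11/√33 = 1.9149
z = (x̄−μ₀)/SE = (21.36−25)/1.9149 = -1.9009

test statistic = -1.901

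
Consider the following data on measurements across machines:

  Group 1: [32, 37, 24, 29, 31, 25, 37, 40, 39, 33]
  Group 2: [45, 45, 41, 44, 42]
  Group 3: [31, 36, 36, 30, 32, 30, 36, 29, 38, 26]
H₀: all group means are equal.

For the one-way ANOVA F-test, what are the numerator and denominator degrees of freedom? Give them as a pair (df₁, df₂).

degrees of freedom = [2, 22]

k = 3 groups, N = 25 total
df = (k−1, N−k) = (3−1, 25−3) = (2, 22)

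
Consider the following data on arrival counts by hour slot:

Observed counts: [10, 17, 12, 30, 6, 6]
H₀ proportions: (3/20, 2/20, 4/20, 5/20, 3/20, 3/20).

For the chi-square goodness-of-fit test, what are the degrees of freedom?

degrees of freedom = 5

df = k − 1 = 6 − 1 = 5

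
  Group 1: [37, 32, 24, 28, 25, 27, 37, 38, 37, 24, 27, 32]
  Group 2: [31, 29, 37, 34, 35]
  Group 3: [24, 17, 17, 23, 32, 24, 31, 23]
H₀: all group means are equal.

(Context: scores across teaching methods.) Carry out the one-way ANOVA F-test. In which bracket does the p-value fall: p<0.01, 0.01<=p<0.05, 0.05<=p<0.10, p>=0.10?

p-value bracket: p<0.01

Group means [30.67, 33.20, 23.88], grand mean 29.000
SSB = Σnᵢ(x̄ᵢ−x̄)² = 331.658; SSW = ΣΣ(x−x̄ᵢ)² = 586.342
MSB = 331.658/2 = 165.8292; MSW = 586.342/22 = 26.6519
F = MSB/MSW = 6.2220
df = (2, 22)
p-value (upper-tail) = 0.00722
→ bracket: p<0.01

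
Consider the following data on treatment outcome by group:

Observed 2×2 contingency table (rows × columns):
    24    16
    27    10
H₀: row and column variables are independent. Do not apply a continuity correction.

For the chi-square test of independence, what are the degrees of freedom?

df = (r−1)(c−1) = (2−1)·(2−1) = 1

degrees of freedom = 1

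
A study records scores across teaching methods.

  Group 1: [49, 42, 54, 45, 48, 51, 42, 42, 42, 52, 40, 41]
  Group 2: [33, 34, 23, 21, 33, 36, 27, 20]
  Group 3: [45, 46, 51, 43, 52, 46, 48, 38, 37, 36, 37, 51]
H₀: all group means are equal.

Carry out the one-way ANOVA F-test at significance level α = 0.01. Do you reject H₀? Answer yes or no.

reject H₀: yes

Group means [45.67, 28.38, 44.17], grand mean 40.781
SSB = Σnᵢ(x̄ᵢ−x̄)² = 1655.260; SSW = ΣΣ(x−x̄ᵢ)² = 936.208
MSB = 1655.260/2 = 827.6302; MSW = 936.208/29 = 32.2830
F = MSB/MSW = 25.6367
df = (2, 29)
p-value (upper-tail) = 0.00000
At α=0.01: p < α → reject H₀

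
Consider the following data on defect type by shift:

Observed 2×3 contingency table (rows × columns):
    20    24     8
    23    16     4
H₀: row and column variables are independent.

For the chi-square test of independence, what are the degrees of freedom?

df = (r−1)(c−1) = (2−1)·(3−1) = 2

degrees of freedom = 2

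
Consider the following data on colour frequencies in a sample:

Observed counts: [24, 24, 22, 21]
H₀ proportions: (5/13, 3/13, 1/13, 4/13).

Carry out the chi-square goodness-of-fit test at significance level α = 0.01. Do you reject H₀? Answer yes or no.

reject H₀: yes

n = 91; E_i = n·p_i = [35.00, 21.00, 7.00, 28.00]
χ² = (24−35.00)²/35.00 + (24−21.00)²/21.00 + (22−7.00)²/7.00 + (21−28.00)²/28.00 = 37.7786
df = 3
p-value (upper-tail) = 0.00000
At α=0.01: p < α → reject H₀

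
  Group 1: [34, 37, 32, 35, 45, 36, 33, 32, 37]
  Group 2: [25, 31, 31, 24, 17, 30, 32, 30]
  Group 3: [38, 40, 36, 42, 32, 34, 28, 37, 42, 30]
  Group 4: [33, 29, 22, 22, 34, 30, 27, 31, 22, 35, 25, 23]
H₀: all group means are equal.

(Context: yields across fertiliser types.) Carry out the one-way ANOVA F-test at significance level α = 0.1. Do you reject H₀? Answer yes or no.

reject H₀: yes

Group means [35.67, 27.50, 35.90, 27.75], grand mean 31.615
SSB = Σnᵢ(x̄ᵢ−x̄)² = 646.081; SSW = ΣΣ(x−x̄ᵢ)² = 793.150
MSB = 646.081/3 = 215.3603; MSW = 793.150/35 = 22.6614
F = MSB/MSW = 9.5034
df = (3, 35)
p-value (upper-tail) = 0.00010
At α=0.1: p < α → reject H₀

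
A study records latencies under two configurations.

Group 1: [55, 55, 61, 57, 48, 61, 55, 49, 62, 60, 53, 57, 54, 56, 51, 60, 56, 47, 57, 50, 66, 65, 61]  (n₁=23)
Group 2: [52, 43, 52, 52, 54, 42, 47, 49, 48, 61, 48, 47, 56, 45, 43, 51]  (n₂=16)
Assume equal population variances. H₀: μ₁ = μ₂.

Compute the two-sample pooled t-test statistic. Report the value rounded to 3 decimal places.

test statistic = 4.143

x̄₁=56.348, s₁=5.201, n₁=23
x̄₂=49.375, s₂=5.123, n₂=16
s_p² = [22·5.201² + 15·5.123²]/37 = 26.7288
SE = √(s_p²·(1/23+1/16)) = 1.6831
t = (56.348−49.375)/1.6831 = 4.1430
df = 37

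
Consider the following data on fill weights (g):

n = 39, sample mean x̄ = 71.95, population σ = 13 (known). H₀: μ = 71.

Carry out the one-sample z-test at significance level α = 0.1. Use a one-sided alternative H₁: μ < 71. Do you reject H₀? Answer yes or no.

SE = σ/√n = 13/√39 = 2.0817
z = (x̄−μ₀)/SE = (71.95−71)/2.0817 = 0.4564
p-value (one-sided, H₁ less) = 0.67594
At α=0.1: p ≥ α → fail to reject H₀

reject H₀: no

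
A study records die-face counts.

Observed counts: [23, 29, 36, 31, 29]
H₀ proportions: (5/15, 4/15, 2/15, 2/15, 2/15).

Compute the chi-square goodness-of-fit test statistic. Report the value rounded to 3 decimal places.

test statistic = 41.025

n = 148; E_i = n·p_i = [49.33, 39.47, 19.73, 19.73, 19.73]
χ² = (23−49.33)²/49.33 + (29−39.47)²/39.47 + (36−19.73)²/19.73 + (31−19.73)²/19.73 + (29−19.73)²/19.73 = 41.0253
df = 4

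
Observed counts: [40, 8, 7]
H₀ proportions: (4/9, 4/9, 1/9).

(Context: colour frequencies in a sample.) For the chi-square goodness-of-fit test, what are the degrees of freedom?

df = k − 1 = 3 − 1 = 2

degrees of freedom = 2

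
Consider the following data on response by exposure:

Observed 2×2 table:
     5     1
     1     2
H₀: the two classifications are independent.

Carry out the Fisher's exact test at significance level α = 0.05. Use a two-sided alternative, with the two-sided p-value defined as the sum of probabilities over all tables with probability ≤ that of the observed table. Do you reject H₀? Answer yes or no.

Margins: r₁=6, r₂=3, c₁=6, c₂=3, n=9
p_obs = C(6,5)·C(3,1)/C(9,6); sum pmf over tables with pmf ≤ p_obs
p-value (two-sided) = 0.22619
At α=0.05: p ≥ α → fail to reject H₀

reject H₀: no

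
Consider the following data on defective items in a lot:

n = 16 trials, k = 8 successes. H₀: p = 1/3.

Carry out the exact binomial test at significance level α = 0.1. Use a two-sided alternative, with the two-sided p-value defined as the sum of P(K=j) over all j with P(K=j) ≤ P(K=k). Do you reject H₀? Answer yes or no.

reject H₀: no

Exact binomial: n=16, k=8, p₀=1/3=0.3333
P(X=j) = C(n,j)·p₀^j·(1−p₀)^(n−j); p = Σ P(X=j) over j with P(X=j) ≤ P(X=8)
p-value (two-sided) = 0.18588
At α=0.1: p ≥ α → fail to reject H₀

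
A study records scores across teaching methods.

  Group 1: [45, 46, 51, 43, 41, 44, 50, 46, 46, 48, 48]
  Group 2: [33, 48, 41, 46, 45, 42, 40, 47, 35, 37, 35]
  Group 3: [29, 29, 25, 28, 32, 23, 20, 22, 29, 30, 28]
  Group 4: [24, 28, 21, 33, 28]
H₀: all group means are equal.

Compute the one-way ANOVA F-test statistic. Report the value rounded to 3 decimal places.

test statistic = 52.438

Group means [46.18, 40.82, 26.82, 26.80], grand mean 36.474
SSB = Σnᵢ(x̄ᵢ−x̄)² = 2737.765; SSW = ΣΣ(x−x̄ᵢ)² = 591.709
MSB = 2737.765/3 = 912.5882; MSW = 591.709/34 = 17.4032
F = MSB/MSW = 52.4379
df = (3, 34)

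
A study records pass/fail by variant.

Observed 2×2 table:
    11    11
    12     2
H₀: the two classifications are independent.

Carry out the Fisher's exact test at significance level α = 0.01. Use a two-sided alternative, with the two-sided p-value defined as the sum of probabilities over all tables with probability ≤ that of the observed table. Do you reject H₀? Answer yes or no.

Margins: r₁=22, r₂=14, c₁=23, c₂=13, n=36
p_obs = C(22,11)·C(14,12)/C(36,23); sum pmf over tables with pmf ≤ p_obs
p-value (two-sided) = 0.03896
At α=0.01: p ≥ α → fail to reject H₀

reject H₀: no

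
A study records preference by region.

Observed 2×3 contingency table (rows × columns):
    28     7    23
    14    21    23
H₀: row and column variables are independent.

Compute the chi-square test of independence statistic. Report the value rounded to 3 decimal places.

test statistic = 11.667

Row totals [58, 58], col totals [42, 28, 46], n=116
χ² = (28−21.00)²/21.00 + (7−14.00)²/14.00 + (23−23.00)²/23.00 + (14−21.00)²/21.00 + (21−14.00)²/14.00 + (23−23.00)²/23.00 = 11.6667
df = 2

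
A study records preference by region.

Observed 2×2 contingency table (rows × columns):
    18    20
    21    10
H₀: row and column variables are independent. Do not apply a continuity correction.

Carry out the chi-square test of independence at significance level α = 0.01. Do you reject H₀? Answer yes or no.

Row totals [38, 31], col totals [39, 30], n=69
χ² = (18−21.48)²/21.48 + (20−16.52)²/16.52 + (21−17.52)²/17.52 + (10−13.48)²/13.48 = 2.8836
df = 1
p-value (upper-tail) = 0.08948
At α=0.01: p ≥ α → fail to reject H₀

reject H₀: no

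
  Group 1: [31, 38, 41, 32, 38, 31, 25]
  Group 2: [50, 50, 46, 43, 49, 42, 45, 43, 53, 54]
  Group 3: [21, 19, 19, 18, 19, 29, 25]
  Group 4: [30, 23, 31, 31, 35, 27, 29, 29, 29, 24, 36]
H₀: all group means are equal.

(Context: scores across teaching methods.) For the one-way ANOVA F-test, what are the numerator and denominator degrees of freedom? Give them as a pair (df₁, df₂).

k = 4 groups, N = 35 total
df = (k−1, N−k) = (4−1, 35−4) = (3, 31)

degrees of freedom = [3, 31]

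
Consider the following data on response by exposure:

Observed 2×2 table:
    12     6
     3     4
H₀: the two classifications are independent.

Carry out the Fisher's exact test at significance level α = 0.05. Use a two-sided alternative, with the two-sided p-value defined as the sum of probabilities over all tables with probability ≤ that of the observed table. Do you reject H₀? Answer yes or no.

reject H₀: no

Margins: r₁=18, r₂=7, c₁=15, c₂=10, n=25
p_obs = C(18,12)·C(7,3)/C(25,15); sum pmf over tables with pmf ≤ p_obs
p-value (two-sided) = 0.37813
At α=0.05: p ≥ α → fail to reject H₀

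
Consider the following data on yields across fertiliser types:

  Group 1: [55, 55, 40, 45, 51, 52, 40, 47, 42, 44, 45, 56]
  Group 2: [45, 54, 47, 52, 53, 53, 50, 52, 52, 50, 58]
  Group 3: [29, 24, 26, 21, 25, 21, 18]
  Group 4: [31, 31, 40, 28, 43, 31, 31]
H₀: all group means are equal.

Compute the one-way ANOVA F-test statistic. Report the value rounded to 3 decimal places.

Group means [47.67, 51.45, 23.43, 33.57], grand mean 41.541
SSB = Σnᵢ(x̄ᵢ−x̄)² = 4272.367; SSW = ΣΣ(x−x̄ᵢ)² = 774.823
MSB = 4272.367/3 = 1424.1222; MSW = 774.823/33 = 23.4795
F = MSB/MSW = 60.6539
df = (3, 33)

test statistic = 60.654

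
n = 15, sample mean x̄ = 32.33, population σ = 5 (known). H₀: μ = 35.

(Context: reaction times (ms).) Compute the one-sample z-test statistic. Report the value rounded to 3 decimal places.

SE = σ/√n = 5/√15 = 1.2910
z = (x̄−μ₀)/SE = (32.33−35)/1.2910 = -2.0682

test statistic = -2.068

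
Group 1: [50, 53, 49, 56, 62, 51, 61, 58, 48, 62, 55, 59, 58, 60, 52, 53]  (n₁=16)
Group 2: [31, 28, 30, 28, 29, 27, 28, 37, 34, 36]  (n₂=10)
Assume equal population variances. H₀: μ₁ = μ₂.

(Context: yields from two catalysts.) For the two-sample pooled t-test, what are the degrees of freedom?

degrees of freedom = 24

df = n₁ + n₂ − 2 = 16 + 10 − 2 = 24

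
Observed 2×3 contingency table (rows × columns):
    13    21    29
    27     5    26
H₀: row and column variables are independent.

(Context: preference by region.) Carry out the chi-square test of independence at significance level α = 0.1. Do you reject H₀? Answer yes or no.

reject H₀: yes

Row totals [63, 58], col totals [40, 26, 55], n=121
χ² = (13−20.83)²/20.83 + (21−13.54)²/13.54 + (29−28.64)²/28.64 + (27−19.17)²/19.17 + (5−12.46)²/12.46 + (26−26.36)²/26.36 = 14.7283
df = 2
p-value (upper-tail) = 0.00063
At α=0.1: p < α → reject H₀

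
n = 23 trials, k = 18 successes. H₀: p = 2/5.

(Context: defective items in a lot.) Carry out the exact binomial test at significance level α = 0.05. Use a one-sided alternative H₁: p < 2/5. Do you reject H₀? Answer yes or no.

reject H₀: no

Exact binomial: n=23, k=18, p₀=2/5=0.4000
P(X≤18) from Σ C(n,i)·p₀^i·(1−p₀)^(n−i)
p-value (one-sided, H₁ less) = 0.99996
At α=0.05: p ≥ α → fail to reject H₀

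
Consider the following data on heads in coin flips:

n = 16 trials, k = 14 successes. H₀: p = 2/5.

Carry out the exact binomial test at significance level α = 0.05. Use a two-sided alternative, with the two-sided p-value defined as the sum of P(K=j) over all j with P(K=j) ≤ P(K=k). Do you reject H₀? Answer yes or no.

reject H₀: yes

Exact binomial: n=16, k=14, p₀=2/5=0.4000
P(X=j) = C(n,j)·p₀^j·(1−p₀)^(n−j); p = Σ P(X=j) over j with P(X=j) ≤ P(X=14)
p-value (two-sided) = 0.00013
At α=0.05: p < α → reject H₀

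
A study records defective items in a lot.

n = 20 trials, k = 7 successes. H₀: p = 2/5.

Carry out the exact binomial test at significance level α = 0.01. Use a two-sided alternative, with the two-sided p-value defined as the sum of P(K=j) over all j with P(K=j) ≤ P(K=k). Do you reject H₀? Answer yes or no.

reject H₀: no

Exact binomial: n=20, k=7, p₀=2/5=0.4000
P(X=j) = C(n,j)·p₀^j·(1−p₀)^(n−j); p = Σ P(X=j) over j with P(X=j) ≤ P(X=7)
p-value (two-sided) = 0.82029
At α=0.01: p ≥ α → fail to reject H₀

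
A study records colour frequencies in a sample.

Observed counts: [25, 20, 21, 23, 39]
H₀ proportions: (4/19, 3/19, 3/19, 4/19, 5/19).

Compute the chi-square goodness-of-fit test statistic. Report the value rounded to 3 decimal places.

n = 128; E_i = n·p_i = [26.95, 20.21, 20.21, 26.95, 33.68]
χ² = (25−26.95)²/26.95 + (20−20.21)²/20.21 + (21−20.21)²/20.21 + (23−26.95)²/26.95 + (39−33.68)²/33.68 = 1.5909
df = 4

test statistic = 1.591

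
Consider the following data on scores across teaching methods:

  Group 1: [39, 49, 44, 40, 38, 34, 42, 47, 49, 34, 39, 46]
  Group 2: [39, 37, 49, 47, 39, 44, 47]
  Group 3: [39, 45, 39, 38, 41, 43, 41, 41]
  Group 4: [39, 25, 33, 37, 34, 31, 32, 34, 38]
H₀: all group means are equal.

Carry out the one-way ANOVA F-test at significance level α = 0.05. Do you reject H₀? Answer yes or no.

reject H₀: yes

Group means [41.75, 43.14, 40.88, 33.67], grand mean 39.806
SSB = Σnᵢ(x̄ᵢ−x̄)² = 471.657; SSW = ΣΣ(x−x̄ᵢ)² = 625.982
MSB = 471.657/3 = 157.2189; MSW = 625.982/32 = 19.5619
F = MSB/MSW = 8.0370
df = (3, 32)
p-value (upper-tail) = 0.00039
At α=0.05: p < α → reject H₀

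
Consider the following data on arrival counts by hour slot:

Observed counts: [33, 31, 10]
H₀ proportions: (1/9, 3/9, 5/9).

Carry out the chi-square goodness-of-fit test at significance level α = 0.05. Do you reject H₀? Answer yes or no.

reject H₀: yes

n = 74; E_i = n·p_i = [8.22, 24.67, 41.11]
χ² = (33−8.22)²/8.22 + (31−24.67)²/24.67 + (10−41.11)²/41.11 = 99.8378
df = 2
p-value (upper-tail) = 0.00000
At α=0.05: p < α → reject H₀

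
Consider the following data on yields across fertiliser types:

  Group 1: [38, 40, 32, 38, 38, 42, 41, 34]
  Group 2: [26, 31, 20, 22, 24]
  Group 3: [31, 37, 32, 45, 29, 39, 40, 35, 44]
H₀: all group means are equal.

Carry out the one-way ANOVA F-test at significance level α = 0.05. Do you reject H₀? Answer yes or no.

reject H₀: yes

Group means [37.88, 24.60, 36.89], grand mean 34.455
SSB = Σnᵢ(x̄ᵢ−x̄)² = 632.491; SSW = ΣΣ(x−x̄ᵢ)² = 406.964
MSB = 632.491/2 = 316.2453; MSW = 406.964/19 = 21.4192
F = MSB/MSW = 14.7646
df = (2, 19)
p-value (upper-tail) = 0.00014
At α=0.05: p < α → reject H₀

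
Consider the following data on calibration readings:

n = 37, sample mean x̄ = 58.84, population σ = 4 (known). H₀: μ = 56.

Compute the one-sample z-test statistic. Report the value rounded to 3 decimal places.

SE = σ/√n = 4/√37 = 0.6576
z = (x̄−μ₀)/SE = (58.84−56)/0.6576 = 4.3188

test statistic = 4.319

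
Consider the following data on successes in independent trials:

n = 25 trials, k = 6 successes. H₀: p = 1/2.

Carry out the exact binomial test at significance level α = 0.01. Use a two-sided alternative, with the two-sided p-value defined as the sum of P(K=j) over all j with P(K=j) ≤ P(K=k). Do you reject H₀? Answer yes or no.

reject H₀: no

Exact binomial: n=25, k=6, p₀=1/2=0.5000
P(X=j) = C(n,j)·p₀^j·(1−p₀)^(n−j); p = Σ P(X=j) over j with P(X=j) ≤ P(X=6)
p-value (two-sided) = 0.01463
At α=0.01: p ≥ α → fail to reject H₀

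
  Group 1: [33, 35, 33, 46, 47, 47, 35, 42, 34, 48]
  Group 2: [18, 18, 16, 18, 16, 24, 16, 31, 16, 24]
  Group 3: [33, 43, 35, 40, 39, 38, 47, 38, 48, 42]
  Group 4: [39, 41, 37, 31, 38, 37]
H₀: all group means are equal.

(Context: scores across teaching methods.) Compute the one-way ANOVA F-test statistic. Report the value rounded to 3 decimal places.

Group means [40.00, 19.70, 40.30, 37.17], grand mean 33.972
SSB = Σnᵢ(x̄ᵢ−x̄)² = 2861.939; SSW = ΣΣ(x−x̄ᵢ)² = 879.033
MSB = 2861.939/3 = 953.9796; MSW = 879.033/32 = 27.4698
F = MSB/MSW = 34.7283
df = (3, 32)

test statistic = 34.728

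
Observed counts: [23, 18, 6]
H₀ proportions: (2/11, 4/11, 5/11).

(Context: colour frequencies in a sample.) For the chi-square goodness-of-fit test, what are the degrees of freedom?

degrees of freedom = 2

df = k − 1 = 3 − 1 = 2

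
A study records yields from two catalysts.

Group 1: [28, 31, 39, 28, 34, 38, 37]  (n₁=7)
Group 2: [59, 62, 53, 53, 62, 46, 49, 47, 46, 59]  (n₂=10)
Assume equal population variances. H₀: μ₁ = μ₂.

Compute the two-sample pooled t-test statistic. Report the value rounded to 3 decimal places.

x̄₁=33.571, s₁=4.650, n₁=7
x̄₂=53.600, s₂=6.501, n₂=10
s_p² = [6·4.650² + 9·6.501²]/15 = 34.0076
SE = √(s_p²·(1/7+1/10)) = 2.8738
t = (33.571−53.600)/2.8738 = -6.9693
df = 15

test statistic = -6.969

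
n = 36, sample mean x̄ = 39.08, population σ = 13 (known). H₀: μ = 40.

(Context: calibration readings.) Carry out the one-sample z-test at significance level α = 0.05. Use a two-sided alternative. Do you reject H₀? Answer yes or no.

reject H₀: no

SE = σ/√n = 13/√36 = 2.1667
z = (x̄−μ₀)/SE = (39.08−40)/2.1667 = -0.4246
p-value (two-sided) = 0.67112
At α=0.05: p ≥ α → fail to reject H₀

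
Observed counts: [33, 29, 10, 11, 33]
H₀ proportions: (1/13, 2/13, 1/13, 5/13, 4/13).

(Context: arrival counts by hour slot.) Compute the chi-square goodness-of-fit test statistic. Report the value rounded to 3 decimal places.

n = 116; E_i = n·p_i = [8.92, 17.85, 8.92, 44.62, 35.69]
χ² = (33−8.92)²/8.92 + (29−17.85)²/17.85 + (10−8.92)²/8.92 + (11−44.62)²/44.62 + (33−35.69)²/35.69 = 97.5978
df = 4

test statistic = 97.598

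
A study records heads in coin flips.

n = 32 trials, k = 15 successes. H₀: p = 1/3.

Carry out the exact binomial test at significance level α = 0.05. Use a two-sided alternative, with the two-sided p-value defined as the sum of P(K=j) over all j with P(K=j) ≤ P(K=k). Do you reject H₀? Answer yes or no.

Exact binomial: n=32, k=15, p₀=1/3=0.3333
P(X=j) = C(n,j)·p₀^j·(1−p₀)^(n−j); p = Σ P(X=j) over j with P(X=j) ≤ P(X=15)
p-value (two-sided) = 0.13205
At α=0.05: p ≥ α → fail to reject H₀

reject H₀: no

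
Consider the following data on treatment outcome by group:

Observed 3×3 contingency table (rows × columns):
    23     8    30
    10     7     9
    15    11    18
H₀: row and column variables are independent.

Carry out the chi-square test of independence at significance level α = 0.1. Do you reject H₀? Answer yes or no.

Row totals [61, 26, 44], col totals [48, 26, 57], n=131
χ² = (23−22.35)²/22.35 + (8−12.11)²/12.11 + (30−26.54)²/26.54 + (10−9.53)²/9.53 + (7−5.16)²/5.16 + (9−11.31)²/11.31 + (15−16.12)²/16.12 + (11−8.73)²/8.73 + (18−19.15)²/19.15 = 3.7499
df = 4
p-value (upper-tail) = 0.44090
At α=0.1: p ≥ α → fail to reject H₀

reject H₀: no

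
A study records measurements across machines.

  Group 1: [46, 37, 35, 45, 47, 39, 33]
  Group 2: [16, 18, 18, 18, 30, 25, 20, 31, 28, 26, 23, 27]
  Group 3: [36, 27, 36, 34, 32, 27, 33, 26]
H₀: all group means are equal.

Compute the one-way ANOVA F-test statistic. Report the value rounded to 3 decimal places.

Group means [40.29, 23.33, 31.38], grand mean 30.111
SSB = Σnᵢ(x̄ᵢ−x̄)² = 1288.696; SSW = ΣΣ(x−x̄ᵢ)² = 611.970
MSB = 1288.696/2 = 644.3482; MSW = 611.970/24 = 25.4988
F = MSB/MSW = 25.2698
df = (2, 24)

test statistic = 25.270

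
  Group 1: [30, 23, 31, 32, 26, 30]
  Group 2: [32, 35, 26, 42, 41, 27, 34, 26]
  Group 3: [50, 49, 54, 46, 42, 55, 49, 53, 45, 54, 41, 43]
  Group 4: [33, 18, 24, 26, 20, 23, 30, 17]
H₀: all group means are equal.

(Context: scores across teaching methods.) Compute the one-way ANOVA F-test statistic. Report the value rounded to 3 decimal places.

Group means [28.67, 32.88, 48.42, 23.88], grand mean 35.500
SSB = Σnᵢ(x̄ᵢ−x̄)² = 3418.500; SSW = ΣΣ(x−x̄ᵢ)² = 840.000
MSB = 3418.500/3 = 1139.5000; MSW = 840.000/30 = 28.0000
F = MSB/MSW = 40.6964
df = (3, 30)

test statistic = 40.696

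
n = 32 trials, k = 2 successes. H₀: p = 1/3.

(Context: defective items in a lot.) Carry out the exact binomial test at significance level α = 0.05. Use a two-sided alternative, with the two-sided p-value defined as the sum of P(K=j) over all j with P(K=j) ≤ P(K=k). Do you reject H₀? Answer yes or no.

Exact binomial: n=32, k=2, p₀=1/3=0.3333
P(X=j) = C(n,j)·p₀^j·(1−p₀)^(n−j); p = Σ P(X=j) over j with P(X=j) ≤ P(X=2)
p-value (two-sided) = 0.00051
At α=0.05: p < α → reject H₀

reject H₀: yes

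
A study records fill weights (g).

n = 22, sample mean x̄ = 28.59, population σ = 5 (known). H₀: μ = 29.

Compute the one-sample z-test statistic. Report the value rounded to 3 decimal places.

SE = σ/√n = 5/√22 = 1.0660
z = (x̄−μ₀)/SE = (28.59−29)/1.0660 = -0.3846

test statistic = -0.385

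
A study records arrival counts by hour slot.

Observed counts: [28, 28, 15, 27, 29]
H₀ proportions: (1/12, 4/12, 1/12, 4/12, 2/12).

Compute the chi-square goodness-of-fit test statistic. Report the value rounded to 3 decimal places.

n = 127; E_i = n·p_i = [10.58, 42.33, 10.58, 42.33, 21.17]
χ² = (28−10.58)²/10.58 + (28−42.33)²/42.33 + (15−10.58)²/10.58 + (27−42.33)²/42.33 + (29−21.17)²/21.17 = 43.8110
df = 4

test statistic = 43.811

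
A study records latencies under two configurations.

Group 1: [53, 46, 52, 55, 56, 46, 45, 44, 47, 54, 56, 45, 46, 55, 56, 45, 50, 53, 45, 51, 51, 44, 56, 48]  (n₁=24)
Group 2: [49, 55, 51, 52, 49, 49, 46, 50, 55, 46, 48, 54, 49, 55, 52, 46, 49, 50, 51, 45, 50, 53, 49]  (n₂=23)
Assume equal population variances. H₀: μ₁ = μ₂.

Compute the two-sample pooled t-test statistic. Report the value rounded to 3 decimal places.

test statistic = -0.154

x̄₁=49.958, s₁=4.506, n₁=24
x̄₂=50.130, s₂=2.959, n₂=23
s_p² = [23·4.506² + 22·2.959²]/45 = 14.6570
SE = √(s_p²·(1/24+1/23)) = 1.1171
t = (49.958−50.130)/1.1171 = -0.1541
df = 45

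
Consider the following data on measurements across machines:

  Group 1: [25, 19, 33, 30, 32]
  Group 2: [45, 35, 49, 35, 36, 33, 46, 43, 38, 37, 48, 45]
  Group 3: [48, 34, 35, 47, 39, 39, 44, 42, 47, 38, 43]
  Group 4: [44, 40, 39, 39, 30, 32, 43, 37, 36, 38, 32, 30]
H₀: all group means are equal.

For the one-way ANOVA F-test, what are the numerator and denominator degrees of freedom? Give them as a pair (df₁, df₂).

degrees of freedom = [3, 36]

k = 4 groups, N = 40 total
df = (k−1, N−k) = (4−1, 40−4) = (3, 36)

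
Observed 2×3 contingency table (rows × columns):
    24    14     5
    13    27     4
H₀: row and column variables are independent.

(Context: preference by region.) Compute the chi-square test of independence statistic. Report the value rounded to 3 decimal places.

test statistic = 7.493

Row totals [43, 44], col totals [37, 41, 9], n=87
χ² = (24−18.29)²/18.29 + (14−20.26)²/20.26 + (5−4.45)²/4.45 + (13−18.71)²/18.71 + (27−20.74)²/20.74 + (4−4.55)²/4.55 = 7.4928
df = 2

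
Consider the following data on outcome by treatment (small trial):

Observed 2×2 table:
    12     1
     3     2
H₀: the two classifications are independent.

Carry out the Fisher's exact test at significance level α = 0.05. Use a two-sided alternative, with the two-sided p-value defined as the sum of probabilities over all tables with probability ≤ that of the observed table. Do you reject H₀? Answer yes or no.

reject H₀: no

Margins: r₁=13, r₂=5, c₁=15, c₂=3, n=18
p_obs = C(13,12)·C(5,3)/C(18,15); sum pmf over tables with pmf ≤ p_obs
p-value (two-sided) = 0.17157
At α=0.05: p ≥ α → fail to reject H₀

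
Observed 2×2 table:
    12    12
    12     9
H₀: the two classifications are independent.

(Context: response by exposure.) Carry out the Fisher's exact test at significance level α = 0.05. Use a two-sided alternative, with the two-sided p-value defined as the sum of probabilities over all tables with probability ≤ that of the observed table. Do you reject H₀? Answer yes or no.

Margins: r₁=24, r₂=21, c₁=24, c₂=21, n=45
p_obs = C(24,12)·C(21,12)/C(45,24); sum pmf over tables with pmf ≤ p_obs
p-value (two-sided) = 0.76669
At α=0.05: p ≥ α → fail to reject H₀

reject H₀: no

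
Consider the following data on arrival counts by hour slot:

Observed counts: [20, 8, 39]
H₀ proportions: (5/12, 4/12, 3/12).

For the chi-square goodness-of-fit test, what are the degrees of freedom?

degrees of freedom = 2

df = k − 1 = 3 − 1 = 2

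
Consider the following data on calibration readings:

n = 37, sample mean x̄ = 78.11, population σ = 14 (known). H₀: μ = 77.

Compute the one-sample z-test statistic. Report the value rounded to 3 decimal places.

test statistic = 0.482

SE = σ/√n = 14/√37 = 2.3016
z = (x̄−μ₀)/SE = (78.11−77)/2.3016 = 0.4823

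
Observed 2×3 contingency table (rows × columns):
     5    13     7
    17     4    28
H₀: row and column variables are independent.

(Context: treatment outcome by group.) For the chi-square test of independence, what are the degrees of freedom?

df = (r−1)(c−1) = (2−1)·(3−1) = 2

degrees of freedom = 2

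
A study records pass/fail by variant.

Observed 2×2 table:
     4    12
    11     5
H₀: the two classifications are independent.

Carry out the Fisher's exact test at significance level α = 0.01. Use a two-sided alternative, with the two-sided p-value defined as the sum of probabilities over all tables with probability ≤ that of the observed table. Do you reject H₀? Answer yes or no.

reject H₀: no

Margins: r₁=16, r₂=16, c₁=15, c₂=17, n=32
p_obs = C(16,4)·C(16,11)/C(32,15); sum pmf over tables with pmf ≤ p_obs
p-value (two-sided) = 0.03195
At α=0.01: p ≥ α → fail to reject H₀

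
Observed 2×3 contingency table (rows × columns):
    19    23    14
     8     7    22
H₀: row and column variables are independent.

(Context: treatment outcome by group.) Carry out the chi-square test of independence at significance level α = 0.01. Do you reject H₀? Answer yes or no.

Row totals [56, 37], col totals [27, 30, 36], n=93
χ² = (19−16.26)²/16.26 + (23−18.06)²/18.06 + (14−21.68)²/21.68 + (8−10.74)²/10.74 + (7−11.94)²/11.94 + (22−14.32)²/14.32 = 11.3861
df = 2
p-value (upper-tail) = 0.00337
At α=0.01: p < α → reject H₀

reject H₀: yes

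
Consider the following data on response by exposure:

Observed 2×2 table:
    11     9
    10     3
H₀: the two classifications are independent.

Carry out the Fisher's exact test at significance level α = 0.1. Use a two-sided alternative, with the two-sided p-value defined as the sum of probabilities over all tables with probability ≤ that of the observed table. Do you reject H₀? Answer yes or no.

reject H₀: no

Margins: r₁=20, r₂=13, c₁=21, c₂=12, n=33
p_obs = C(20,11)·C(13,10)/C(33,21); sum pmf over tables with pmf ≤ p_obs
p-value (two-sided) = 0.27752
At α=0.1: p ≥ α → fail to reject H₀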